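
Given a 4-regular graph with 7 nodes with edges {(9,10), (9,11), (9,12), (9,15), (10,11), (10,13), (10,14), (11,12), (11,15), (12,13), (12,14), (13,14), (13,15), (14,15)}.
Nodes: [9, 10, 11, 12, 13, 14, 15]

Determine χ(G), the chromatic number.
χ(G) = 3

Clique number ω(G) = 3 (lower bound: χ ≥ ω).
The clique on [9, 10, 11] has size 3, forcing χ ≥ 3, and the coloring below uses 3 colors, so χ(G) = 3.
A valid 3-coloring: color 1: [11, 13]; color 2: [10, 12, 15]; color 3: [9, 14].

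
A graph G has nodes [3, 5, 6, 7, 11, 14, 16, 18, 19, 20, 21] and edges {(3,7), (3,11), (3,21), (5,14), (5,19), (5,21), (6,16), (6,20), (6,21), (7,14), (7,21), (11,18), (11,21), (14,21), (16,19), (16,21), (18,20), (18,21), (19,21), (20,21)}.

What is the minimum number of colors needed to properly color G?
χ(G) = 3

Clique number ω(G) = 3 (lower bound: χ ≥ ω).
The clique on [3, 11, 21] has size 3, forcing χ ≥ 3, and the coloring below uses 3 colors, so χ(G) = 3.
A valid 3-coloring: color 1: [21]; color 2: [3, 6, 14, 18, 19]; color 3: [5, 7, 11, 16, 20].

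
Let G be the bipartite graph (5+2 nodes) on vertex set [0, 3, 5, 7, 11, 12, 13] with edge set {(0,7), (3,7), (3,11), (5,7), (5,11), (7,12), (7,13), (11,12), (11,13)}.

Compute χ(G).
χ(G) = 2

Clique number ω(G) = 2 (lower bound: χ ≥ ω).
The graph is bipartite (no odd cycle), so 2 colors suffice: χ(G) = 2.
A valid 2-coloring: color 1: [7, 11]; color 2: [0, 3, 5, 12, 13].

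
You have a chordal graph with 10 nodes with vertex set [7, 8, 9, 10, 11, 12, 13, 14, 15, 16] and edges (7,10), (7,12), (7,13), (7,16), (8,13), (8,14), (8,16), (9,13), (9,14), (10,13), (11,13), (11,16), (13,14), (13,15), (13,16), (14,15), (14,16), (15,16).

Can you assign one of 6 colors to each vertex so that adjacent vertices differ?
Yes, G is 6-colorable

A valid 6-coloring: color 1: [12, 13]; color 2: [9, 10, 16]; color 3: [7, 11, 14]; color 4: [8, 15].
(χ(G) = 4 ≤ 6.)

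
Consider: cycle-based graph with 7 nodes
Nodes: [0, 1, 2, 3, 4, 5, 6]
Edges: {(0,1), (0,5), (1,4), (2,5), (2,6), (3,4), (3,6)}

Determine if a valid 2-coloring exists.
No, G is not 2-colorable

Odd cycle [6, 2, 5, 0, 1, 4, 3] needs 3 colors (χ ≥ 3).
Hence χ(G) ≥ 3 > 2, so no proper 2-coloring exists.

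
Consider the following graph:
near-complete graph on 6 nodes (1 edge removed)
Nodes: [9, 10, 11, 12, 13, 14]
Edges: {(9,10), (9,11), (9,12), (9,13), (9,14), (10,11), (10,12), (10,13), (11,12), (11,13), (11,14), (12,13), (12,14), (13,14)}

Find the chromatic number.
Clique number ω(G) = 5 (lower bound: χ ≥ ω).
The clique on [9, 10, 11, 12, 13] has size 5, forcing χ ≥ 5, and the coloring below uses 5 colors, so χ(G) = 5.
A valid 5-coloring: color 1: [9]; color 2: [11]; color 3: [12]; color 4: [13]; color 5: [10, 14].

χ(G) = 5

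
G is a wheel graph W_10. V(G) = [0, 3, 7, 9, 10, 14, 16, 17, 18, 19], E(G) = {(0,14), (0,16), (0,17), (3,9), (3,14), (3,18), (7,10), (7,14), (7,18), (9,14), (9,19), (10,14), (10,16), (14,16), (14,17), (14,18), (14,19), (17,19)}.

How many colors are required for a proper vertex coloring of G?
χ(G) = 4

Clique number ω(G) = 3 (lower bound: χ ≥ ω).
Odd cycle [16, 0, 17, 19, 9, 3, 18, 7, 10] needs 3 colors (χ ≥ 3).
Vertex 14 is adjacent to every vertex of [0, 3, 7, 9, 10, 16, 17, 18, 19], which already need 3 colors among themselves, so 14 needs a new color (χ ≥ 4).
The coloring below uses 4 colors, so χ(G) = 4.
A valid 4-coloring: color 1: [14]; color 2: [7, 9, 16, 17]; color 3: [0, 3, 10, 19]; color 4: [18].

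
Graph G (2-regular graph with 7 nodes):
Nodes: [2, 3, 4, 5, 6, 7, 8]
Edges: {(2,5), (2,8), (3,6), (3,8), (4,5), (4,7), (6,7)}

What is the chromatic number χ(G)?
χ(G) = 3

Clique number ω(G) = 2 (lower bound: χ ≥ ω).
Odd cycle [5, 4, 7, 6, 3, 8, 2] needs 3 colors (χ ≥ 3).
The coloring below uses 3 colors, so χ(G) = 3.
A valid 3-coloring: color 1: [5, 6, 8]; color 2: [2, 3, 4]; color 3: [7].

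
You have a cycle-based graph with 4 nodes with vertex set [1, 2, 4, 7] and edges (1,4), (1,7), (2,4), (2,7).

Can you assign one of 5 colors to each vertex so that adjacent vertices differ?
Yes, G is 5-colorable

A valid 5-coloring: color 1: [4, 7]; color 2: [1, 2].
(χ(G) = 2 ≤ 5.)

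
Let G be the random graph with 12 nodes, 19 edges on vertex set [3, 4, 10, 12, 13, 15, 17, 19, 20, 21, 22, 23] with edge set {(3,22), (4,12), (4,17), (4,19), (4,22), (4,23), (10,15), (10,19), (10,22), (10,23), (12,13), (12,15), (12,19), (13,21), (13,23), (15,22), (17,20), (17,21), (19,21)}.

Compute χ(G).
Clique number ω(G) = 3 (lower bound: χ ≥ ω).
The clique on [4, 12, 19] has size 3, forcing χ ≥ 3, and the coloring below uses 3 colors, so χ(G) = 3.
A valid 3-coloring: color 1: [3, 4, 10, 20, 21]; color 2: [13, 15, 17, 19]; color 3: [12, 22, 23].

χ(G) = 3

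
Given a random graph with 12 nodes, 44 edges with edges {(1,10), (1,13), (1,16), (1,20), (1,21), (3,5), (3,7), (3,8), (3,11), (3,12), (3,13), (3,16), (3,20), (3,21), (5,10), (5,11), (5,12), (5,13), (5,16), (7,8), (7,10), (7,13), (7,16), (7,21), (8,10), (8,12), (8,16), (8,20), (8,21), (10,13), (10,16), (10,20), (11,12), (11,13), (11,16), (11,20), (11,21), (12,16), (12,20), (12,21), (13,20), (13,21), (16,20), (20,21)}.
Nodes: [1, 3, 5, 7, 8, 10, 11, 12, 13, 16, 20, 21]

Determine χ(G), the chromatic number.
Clique number ω(G) = 5 (lower bound: χ ≥ ω).
The clique on [3, 8, 12, 16, 20] has size 5, forcing χ ≥ 5, and the coloring below uses 5 colors, so χ(G) = 5.
A valid 5-coloring: color 1: [3, 10]; color 2: [16, 21]; color 3: [5, 7, 20]; color 4: [1, 8, 11]; color 5: [12, 13].

χ(G) = 5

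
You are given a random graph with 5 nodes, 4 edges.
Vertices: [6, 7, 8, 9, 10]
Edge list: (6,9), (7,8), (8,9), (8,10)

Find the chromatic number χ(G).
χ(G) = 2

Clique number ω(G) = 2 (lower bound: χ ≥ ω).
The graph is bipartite (no odd cycle), so 2 colors suffice: χ(G) = 2.
A valid 2-coloring: color 1: [6, 8]; color 2: [7, 9, 10].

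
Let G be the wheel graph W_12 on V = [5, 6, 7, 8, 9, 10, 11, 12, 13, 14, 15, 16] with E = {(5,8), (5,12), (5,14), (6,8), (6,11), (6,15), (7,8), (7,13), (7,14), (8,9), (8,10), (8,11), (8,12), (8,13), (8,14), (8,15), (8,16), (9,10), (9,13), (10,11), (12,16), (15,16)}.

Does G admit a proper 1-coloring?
No, G is not 1-colorable

The clique on vertices [5, 8, 12] has size 3 > 1, so it alone needs 3 colors.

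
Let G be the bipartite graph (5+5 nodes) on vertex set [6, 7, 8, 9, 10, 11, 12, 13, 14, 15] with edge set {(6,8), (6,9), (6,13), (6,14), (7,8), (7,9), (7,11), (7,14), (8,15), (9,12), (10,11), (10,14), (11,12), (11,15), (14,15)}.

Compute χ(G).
χ(G) = 2

Clique number ω(G) = 2 (lower bound: χ ≥ ω).
The graph is bipartite (no odd cycle), so 2 colors suffice: χ(G) = 2.
A valid 2-coloring: color 1: [8, 9, 11, 13, 14]; color 2: [6, 7, 10, 12, 15].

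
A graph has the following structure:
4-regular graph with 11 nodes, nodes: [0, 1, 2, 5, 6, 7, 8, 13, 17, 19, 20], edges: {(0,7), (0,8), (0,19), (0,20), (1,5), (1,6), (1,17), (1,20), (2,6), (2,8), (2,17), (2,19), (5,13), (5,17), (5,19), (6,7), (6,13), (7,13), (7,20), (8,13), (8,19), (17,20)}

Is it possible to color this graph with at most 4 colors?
Yes, G is 4-colorable

A valid 4-coloring: color 1: [0, 1, 2, 13]; color 2: [7, 17, 19]; color 3: [5, 6, 8, 20].
(χ(G) = 3 ≤ 4.)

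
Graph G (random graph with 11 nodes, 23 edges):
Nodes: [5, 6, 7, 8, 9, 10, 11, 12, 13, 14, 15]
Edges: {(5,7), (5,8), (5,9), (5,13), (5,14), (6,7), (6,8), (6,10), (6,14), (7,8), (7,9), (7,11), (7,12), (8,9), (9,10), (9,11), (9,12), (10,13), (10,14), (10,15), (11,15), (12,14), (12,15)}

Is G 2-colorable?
No, G is not 2-colorable

The clique on vertices [5, 7, 8, 9] has size 4 > 2, so it alone needs 4 colors.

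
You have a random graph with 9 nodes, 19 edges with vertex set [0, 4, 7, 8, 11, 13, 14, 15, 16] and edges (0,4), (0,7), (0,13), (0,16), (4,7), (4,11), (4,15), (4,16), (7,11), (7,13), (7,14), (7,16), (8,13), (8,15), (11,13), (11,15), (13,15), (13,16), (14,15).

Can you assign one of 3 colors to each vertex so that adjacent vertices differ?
No, G is not 3-colorable

The clique on vertices [0, 4, 7, 16] has size 4 > 3, so it alone needs 4 colors.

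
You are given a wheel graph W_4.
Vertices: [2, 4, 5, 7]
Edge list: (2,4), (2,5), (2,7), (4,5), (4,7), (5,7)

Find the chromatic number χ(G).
Clique number ω(G) = 4 (lower bound: χ ≥ ω).
The clique on [2, 4, 5, 7] has size 4, forcing χ ≥ 4, and the coloring below uses 4 colors, so χ(G) = 4.
A valid 4-coloring: color 1: [5]; color 2: [4]; color 3: [7]; color 4: [2].

χ(G) = 4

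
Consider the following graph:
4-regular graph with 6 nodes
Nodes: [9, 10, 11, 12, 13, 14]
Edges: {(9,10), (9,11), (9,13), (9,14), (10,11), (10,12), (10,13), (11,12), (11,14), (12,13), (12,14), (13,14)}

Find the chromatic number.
Clique number ω(G) = 3 (lower bound: χ ≥ ω).
The clique on [9, 10, 11] has size 3, forcing χ ≥ 3, and the coloring below uses 3 colors, so χ(G) = 3.
A valid 3-coloring: color 1: [10, 14]; color 2: [9, 12]; color 3: [11, 13].

χ(G) = 3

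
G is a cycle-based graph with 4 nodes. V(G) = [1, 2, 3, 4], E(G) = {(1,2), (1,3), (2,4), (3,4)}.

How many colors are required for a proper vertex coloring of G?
Clique number ω(G) = 2 (lower bound: χ ≥ ω).
The graph is bipartite (no odd cycle), so 2 colors suffice: χ(G) = 2.
A valid 2-coloring: color 1: [1, 4]; color 2: [2, 3].

χ(G) = 2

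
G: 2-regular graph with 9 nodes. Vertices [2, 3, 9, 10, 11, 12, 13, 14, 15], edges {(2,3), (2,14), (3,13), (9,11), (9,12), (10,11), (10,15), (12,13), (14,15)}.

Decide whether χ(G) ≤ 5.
Yes, G is 5-colorable

A valid 5-coloring: color 1: [2, 9, 13, 15]; color 2: [3, 10, 12, 14]; color 3: [11].
(χ(G) = 3 ≤ 5.)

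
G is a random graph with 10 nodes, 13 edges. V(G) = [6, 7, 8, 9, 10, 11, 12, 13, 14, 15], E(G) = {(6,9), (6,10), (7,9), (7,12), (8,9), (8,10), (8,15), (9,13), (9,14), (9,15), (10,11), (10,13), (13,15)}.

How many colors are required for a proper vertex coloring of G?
Clique number ω(G) = 3 (lower bound: χ ≥ ω).
The clique on [8, 9, 15] has size 3, forcing χ ≥ 3, and the coloring below uses 3 colors, so χ(G) = 3.
A valid 3-coloring: color 1: [9, 10, 12]; color 2: [6, 7, 11, 14, 15]; color 3: [8, 13].

χ(G) = 3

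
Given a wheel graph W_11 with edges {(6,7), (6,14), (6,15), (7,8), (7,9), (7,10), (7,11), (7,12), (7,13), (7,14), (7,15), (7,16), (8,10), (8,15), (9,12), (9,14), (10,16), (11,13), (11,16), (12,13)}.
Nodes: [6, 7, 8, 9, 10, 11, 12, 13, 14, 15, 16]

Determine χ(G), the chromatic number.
Clique number ω(G) = 3 (lower bound: χ ≥ ω).
The clique on [6, 7, 14] has size 3, forcing χ ≥ 3, and the coloring below uses 3 colors, so χ(G) = 3.
A valid 3-coloring: color 1: [7]; color 2: [10, 11, 12, 14, 15]; color 3: [6, 8, 9, 13, 16].

χ(G) = 3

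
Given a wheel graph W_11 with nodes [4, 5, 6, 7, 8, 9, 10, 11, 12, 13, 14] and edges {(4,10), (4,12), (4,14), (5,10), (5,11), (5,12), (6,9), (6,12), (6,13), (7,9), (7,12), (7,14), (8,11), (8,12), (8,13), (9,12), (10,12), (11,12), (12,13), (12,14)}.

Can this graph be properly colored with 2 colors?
No, G is not 2-colorable

The clique on vertices [4, 10, 12] has size 3 > 2, so it alone needs 3 colors.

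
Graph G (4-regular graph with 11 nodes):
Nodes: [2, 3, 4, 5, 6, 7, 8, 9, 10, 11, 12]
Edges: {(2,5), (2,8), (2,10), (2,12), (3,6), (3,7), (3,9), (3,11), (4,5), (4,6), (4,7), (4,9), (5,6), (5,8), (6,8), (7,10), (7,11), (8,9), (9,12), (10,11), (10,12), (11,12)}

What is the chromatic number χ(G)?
χ(G) = 3

Clique number ω(G) = 3 (lower bound: χ ≥ ω).
The clique on [2, 5, 8] has size 3, forcing χ ≥ 3, and the coloring below uses 3 colors, so χ(G) = 3.
A valid 3-coloring: color 1: [3, 4, 8, 10]; color 2: [2, 6, 9, 11]; color 3: [5, 7, 12].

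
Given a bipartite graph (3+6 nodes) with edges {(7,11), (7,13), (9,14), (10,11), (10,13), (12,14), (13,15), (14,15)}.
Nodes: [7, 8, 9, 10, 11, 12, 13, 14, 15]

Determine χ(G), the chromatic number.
Clique number ω(G) = 2 (lower bound: χ ≥ ω).
The graph is bipartite (no odd cycle), so 2 colors suffice: χ(G) = 2.
A valid 2-coloring: color 1: [8, 11, 13, 14]; color 2: [7, 9, 10, 12, 15].

χ(G) = 2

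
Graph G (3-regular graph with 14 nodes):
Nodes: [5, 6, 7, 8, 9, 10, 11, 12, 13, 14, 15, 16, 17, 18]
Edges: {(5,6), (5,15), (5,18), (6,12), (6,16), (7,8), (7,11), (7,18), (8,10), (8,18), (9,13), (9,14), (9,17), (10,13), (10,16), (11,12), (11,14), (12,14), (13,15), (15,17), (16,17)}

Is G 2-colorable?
The clique on vertices [7, 8, 18] has size 3 > 2, so it alone needs 3 colors.

No, G is not 2-colorable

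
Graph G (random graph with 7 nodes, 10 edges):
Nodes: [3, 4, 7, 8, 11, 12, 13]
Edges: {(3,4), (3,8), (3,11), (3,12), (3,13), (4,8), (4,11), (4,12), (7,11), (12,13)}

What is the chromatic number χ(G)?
χ(G) = 3

Clique number ω(G) = 3 (lower bound: χ ≥ ω).
The clique on [3, 4, 8] has size 3, forcing χ ≥ 3, and the coloring below uses 3 colors, so χ(G) = 3.
A valid 3-coloring: color 1: [3, 7]; color 2: [4, 13]; color 3: [8, 11, 12].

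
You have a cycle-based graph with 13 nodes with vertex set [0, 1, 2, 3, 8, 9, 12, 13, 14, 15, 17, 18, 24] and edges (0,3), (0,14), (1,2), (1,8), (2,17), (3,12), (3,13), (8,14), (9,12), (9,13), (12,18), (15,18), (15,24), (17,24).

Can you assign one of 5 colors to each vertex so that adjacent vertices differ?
A valid 5-coloring: color 1: [2, 3, 8, 9, 18, 24]; color 2: [0, 1, 12, 13, 15, 17]; color 3: [14].
(χ(G) = 3 ≤ 5.)

Yes, G is 5-colorable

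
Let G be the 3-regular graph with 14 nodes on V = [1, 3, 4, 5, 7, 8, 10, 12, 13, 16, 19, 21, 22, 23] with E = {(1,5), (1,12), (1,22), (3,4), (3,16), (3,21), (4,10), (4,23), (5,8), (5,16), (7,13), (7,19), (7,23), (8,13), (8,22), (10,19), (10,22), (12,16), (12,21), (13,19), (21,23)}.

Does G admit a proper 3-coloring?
A valid 3-coloring: color 1: [3, 5, 12, 13, 22, 23]; color 2: [1, 7, 8, 10, 16, 21]; color 3: [4, 19].
(χ(G) = 3 ≤ 3.)

Yes, G is 3-colorable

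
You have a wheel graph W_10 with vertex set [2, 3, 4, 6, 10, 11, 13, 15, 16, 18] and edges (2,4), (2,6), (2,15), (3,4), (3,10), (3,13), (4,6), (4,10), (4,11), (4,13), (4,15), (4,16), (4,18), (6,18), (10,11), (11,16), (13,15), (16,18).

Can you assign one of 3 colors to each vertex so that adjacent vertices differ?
No, G is not 3-colorable

Odd cycle [6, 2, 15, 13, 3, 10, 11, 16, 18] needs 3 colors (χ ≥ 3).
Vertex 4 is adjacent to every vertex of [2, 3, 6, 10, 11, 13, 15, 16, 18], which already need 3 colors among themselves, so 4 needs a new color (χ ≥ 4).
Hence χ(G) ≥ 4 > 3, so no proper 3-coloring exists.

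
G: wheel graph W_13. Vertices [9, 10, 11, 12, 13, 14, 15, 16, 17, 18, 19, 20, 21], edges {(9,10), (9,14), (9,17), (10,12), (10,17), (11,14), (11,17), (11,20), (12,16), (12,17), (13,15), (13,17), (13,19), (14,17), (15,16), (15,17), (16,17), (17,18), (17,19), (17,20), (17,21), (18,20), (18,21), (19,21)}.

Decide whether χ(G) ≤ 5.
Yes, G is 5-colorable

A valid 5-coloring: color 1: [17]; color 2: [10, 13, 14, 16, 20, 21]; color 3: [9, 11, 12, 15, 18, 19].
(χ(G) = 3 ≤ 5.)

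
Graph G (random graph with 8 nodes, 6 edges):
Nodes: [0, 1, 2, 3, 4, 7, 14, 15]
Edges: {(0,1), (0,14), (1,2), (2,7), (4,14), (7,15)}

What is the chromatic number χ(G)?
Clique number ω(G) = 2 (lower bound: χ ≥ ω).
The graph is bipartite (no odd cycle), so 2 colors suffice: χ(G) = 2.
A valid 2-coloring: color 1: [0, 2, 3, 4, 15]; color 2: [1, 7, 14].

χ(G) = 2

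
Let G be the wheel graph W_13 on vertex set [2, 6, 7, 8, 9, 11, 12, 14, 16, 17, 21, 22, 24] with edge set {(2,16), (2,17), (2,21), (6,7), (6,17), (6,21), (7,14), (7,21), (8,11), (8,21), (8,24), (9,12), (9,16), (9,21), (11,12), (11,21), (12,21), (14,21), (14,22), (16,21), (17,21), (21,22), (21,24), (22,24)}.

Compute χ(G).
χ(G) = 3

Clique number ω(G) = 3 (lower bound: χ ≥ ω).
The clique on [2, 16, 21] has size 3, forcing χ ≥ 3, and the coloring below uses 3 colors, so χ(G) = 3.
A valid 3-coloring: color 1: [21]; color 2: [7, 8, 12, 16, 17, 22]; color 3: [2, 6, 9, 11, 14, 24].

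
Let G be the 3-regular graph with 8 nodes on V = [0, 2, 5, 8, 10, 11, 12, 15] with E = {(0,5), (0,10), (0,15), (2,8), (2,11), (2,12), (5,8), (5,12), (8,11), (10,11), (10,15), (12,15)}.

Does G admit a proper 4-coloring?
Yes, G is 4-colorable

A valid 4-coloring: color 1: [5, 11, 15]; color 2: [0, 8, 12]; color 3: [2, 10].
(χ(G) = 3 ≤ 4.)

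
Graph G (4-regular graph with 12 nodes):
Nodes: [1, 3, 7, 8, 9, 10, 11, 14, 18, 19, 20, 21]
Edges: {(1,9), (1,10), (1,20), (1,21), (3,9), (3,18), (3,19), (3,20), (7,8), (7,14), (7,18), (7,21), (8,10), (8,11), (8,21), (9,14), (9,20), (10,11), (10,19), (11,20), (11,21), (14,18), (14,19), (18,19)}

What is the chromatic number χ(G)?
χ(G) = 3

Clique number ω(G) = 3 (lower bound: χ ≥ ω).
The clique on [1, 9, 20] has size 3, forcing χ ≥ 3, and the coloring below uses 3 colors, so χ(G) = 3.
A valid 3-coloring: color 1: [1, 3, 8, 14]; color 2: [7, 9, 11, 19]; color 3: [10, 18, 20, 21].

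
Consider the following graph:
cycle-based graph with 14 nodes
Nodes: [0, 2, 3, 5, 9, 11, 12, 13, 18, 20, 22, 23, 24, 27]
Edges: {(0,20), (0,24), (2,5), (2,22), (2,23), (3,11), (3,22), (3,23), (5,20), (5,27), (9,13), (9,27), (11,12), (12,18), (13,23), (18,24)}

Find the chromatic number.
Clique number ω(G) = 2 (lower bound: χ ≥ ω).
The graph is bipartite (no odd cycle), so 2 colors suffice: χ(G) = 2.
A valid 2-coloring: color 1: [2, 3, 12, 13, 20, 24, 27]; color 2: [0, 5, 9, 11, 18, 22, 23].

χ(G) = 2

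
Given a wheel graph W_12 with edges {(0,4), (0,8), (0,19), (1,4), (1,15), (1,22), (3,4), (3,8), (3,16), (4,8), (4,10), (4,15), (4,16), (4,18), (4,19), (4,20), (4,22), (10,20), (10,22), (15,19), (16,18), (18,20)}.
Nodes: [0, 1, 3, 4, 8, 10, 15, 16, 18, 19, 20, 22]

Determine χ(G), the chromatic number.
Clique number ω(G) = 3 (lower bound: χ ≥ ω).
Odd cycle [8, 0, 19, 15, 1, 22, 10, 20, 18, 16, 3] needs 3 colors (χ ≥ 3).
Vertex 4 is adjacent to every vertex of [0, 1, 3, 8, 10, 15, 16, 18, 19, 20, 22], which already need 3 colors among themselves, so 4 needs a new color (χ ≥ 4).
The coloring below uses 4 colors, so χ(G) = 4.
A valid 4-coloring: color 1: [4]; color 2: [1, 8, 10, 16, 19]; color 3: [0, 3, 15, 20, 22]; color 4: [18].

χ(G) = 4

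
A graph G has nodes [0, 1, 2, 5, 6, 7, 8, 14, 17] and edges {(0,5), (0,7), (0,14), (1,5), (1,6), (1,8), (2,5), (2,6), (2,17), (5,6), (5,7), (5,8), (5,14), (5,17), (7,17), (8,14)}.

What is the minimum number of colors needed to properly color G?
χ(G) = 3

Clique number ω(G) = 3 (lower bound: χ ≥ ω).
The clique on [0, 5, 14] has size 3, forcing χ ≥ 3, and the coloring below uses 3 colors, so χ(G) = 3.
A valid 3-coloring: color 1: [5]; color 2: [1, 2, 7, 14]; color 3: [0, 6, 8, 17].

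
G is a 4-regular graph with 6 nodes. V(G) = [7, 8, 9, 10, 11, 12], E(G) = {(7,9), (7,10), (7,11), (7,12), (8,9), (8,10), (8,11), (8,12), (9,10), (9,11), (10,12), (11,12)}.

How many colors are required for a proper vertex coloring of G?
χ(G) = 3

Clique number ω(G) = 3 (lower bound: χ ≥ ω).
The clique on [8, 9, 10] has size 3, forcing χ ≥ 3, and the coloring below uses 3 colors, so χ(G) = 3.
A valid 3-coloring: color 1: [10, 11]; color 2: [9, 12]; color 3: [7, 8].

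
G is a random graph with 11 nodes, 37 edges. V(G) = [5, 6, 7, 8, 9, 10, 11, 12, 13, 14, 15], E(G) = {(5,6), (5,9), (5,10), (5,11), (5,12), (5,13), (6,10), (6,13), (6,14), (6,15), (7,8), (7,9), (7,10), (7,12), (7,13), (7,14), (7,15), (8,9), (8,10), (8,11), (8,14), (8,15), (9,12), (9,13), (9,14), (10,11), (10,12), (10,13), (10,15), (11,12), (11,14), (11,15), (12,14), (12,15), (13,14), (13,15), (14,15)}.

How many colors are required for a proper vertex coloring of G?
Clique number ω(G) = 4 (lower bound: χ ≥ ω).
Suppose a proper 4-coloring c exists. The clique [5, 6, 10, 13] takes 4 distinct colors; by symmetry let c(5) = 1, c(6) = 2, c(10) = 3, c(13) = 4.
- Vertex 15: neighbors [6, 10, 13] already have colors [2, 3, 4] ⇒ c(15) = 1.
- Vertex 14: neighbors [15, 6, 13] already have colors [1, 2, 4] ⇒ c(14) = 3.
- Vertex 7: neighbors [15, 10, 13] already have colors [1, 3, 4] ⇒ c(7) = 2.
- Vertex 9: neighbors [5, 7, 14, 13] already have colors [1, 2, 3, 4] — all 4 colors blocked. Contradiction.
The forced assignments end in a contradiction, so G has no proper 4-coloring (χ ≥ 5).
The coloring below uses 5 colors, so χ(G) = 5.
A valid 5-coloring: color 1: [10, 14]; color 2: [9, 15]; color 3: [8, 12, 13]; color 4: [5, 7]; color 5: [6, 11].

χ(G) = 5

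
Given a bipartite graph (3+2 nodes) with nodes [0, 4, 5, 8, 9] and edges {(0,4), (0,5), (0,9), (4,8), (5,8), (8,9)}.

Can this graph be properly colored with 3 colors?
Yes, G is 3-colorable

A valid 3-coloring: color 1: [0, 8]; color 2: [4, 5, 9].
(χ(G) = 2 ≤ 3.)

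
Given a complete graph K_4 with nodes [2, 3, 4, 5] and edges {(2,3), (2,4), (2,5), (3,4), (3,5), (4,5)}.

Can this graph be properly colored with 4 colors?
A valid 4-coloring: color 1: [4]; color 2: [5]; color 3: [2]; color 4: [3].
(χ(G) = 4 ≤ 4.)

Yes, G is 4-colorable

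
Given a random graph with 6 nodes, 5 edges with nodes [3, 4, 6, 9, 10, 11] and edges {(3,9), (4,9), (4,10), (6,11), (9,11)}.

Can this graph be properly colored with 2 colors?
A valid 2-coloring: color 1: [6, 9, 10]; color 2: [3, 4, 11].
(χ(G) = 2 ≤ 2.)

Yes, G is 2-colorable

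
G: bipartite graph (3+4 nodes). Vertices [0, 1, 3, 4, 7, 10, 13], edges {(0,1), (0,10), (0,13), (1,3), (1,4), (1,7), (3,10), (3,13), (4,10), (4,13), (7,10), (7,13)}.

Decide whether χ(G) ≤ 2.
Yes, G is 2-colorable

A valid 2-coloring: color 1: [1, 10, 13]; color 2: [0, 3, 4, 7].
(χ(G) = 2 ≤ 2.)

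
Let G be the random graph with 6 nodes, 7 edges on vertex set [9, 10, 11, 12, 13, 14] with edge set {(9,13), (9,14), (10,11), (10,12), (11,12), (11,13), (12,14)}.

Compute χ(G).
Clique number ω(G) = 3 (lower bound: χ ≥ ω).
The clique on [10, 11, 12] has size 3, forcing χ ≥ 3, and the coloring below uses 3 colors, so χ(G) = 3.
A valid 3-coloring: color 1: [9, 11]; color 2: [12, 13]; color 3: [10, 14].

χ(G) = 3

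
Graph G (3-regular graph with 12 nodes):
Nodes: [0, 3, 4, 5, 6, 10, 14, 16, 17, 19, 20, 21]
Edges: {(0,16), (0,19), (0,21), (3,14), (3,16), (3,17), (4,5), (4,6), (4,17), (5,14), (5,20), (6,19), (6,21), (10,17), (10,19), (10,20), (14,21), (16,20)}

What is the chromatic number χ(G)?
Clique number ω(G) = 2 (lower bound: χ ≥ ω).
Odd cycle [14, 21, 6, 19, 10, 20, 5] needs 3 colors (χ ≥ 3).
The coloring below uses 3 colors, so χ(G) = 3.
A valid 3-coloring: color 1: [0, 3, 4, 20]; color 2: [6, 10, 14, 16]; color 3: [5, 17, 19, 21].

χ(G) = 3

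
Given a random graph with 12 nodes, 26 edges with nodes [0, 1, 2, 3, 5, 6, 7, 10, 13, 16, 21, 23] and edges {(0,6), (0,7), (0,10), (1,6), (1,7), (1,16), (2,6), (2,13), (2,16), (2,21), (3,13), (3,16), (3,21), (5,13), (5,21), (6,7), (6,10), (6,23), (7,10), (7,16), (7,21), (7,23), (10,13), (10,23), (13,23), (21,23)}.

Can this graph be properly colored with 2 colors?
No, G is not 2-colorable

The clique on vertices [0, 6, 7, 10] has size 4 > 2, so it alone needs 4 colors.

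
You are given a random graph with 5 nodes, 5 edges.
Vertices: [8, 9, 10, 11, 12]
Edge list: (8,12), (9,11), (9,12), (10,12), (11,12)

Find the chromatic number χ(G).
χ(G) = 3

Clique number ω(G) = 3 (lower bound: χ ≥ ω).
The clique on [9, 11, 12] has size 3, forcing χ ≥ 3, and the coloring below uses 3 colors, so χ(G) = 3.
A valid 3-coloring: color 1: [12]; color 2: [8, 10, 11]; color 3: [9].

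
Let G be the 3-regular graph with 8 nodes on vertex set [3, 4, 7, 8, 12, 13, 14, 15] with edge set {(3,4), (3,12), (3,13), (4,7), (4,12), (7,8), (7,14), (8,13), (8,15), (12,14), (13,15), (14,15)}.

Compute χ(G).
Clique number ω(G) = 3 (lower bound: χ ≥ ω).
The clique on [3, 4, 12] has size 3, forcing χ ≥ 3, and the coloring below uses 3 colors, so χ(G) = 3.
A valid 3-coloring: color 1: [7, 12, 13]; color 2: [4, 15]; color 3: [3, 8, 14].

χ(G) = 3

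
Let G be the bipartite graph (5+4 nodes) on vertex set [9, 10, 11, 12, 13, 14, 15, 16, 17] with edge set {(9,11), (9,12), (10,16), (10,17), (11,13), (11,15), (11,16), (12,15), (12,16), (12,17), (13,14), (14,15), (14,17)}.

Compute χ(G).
χ(G) = 2

Clique number ω(G) = 2 (lower bound: χ ≥ ω).
The graph is bipartite (no odd cycle), so 2 colors suffice: χ(G) = 2.
A valid 2-coloring: color 1: [10, 11, 12, 14]; color 2: [9, 13, 15, 16, 17].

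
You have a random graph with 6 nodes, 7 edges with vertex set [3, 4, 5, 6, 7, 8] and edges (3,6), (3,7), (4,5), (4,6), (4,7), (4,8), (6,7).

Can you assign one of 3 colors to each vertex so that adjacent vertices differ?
A valid 3-coloring: color 1: [3, 4]; color 2: [5, 6, 8]; color 3: [7].
(χ(G) = 3 ≤ 3.)

Yes, G is 3-colorable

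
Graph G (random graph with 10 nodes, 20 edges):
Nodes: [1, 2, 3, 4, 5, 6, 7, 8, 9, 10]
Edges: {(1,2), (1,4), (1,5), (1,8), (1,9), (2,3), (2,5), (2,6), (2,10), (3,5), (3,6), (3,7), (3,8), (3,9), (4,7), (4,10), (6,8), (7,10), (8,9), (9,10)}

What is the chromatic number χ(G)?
χ(G) = 3

Clique number ω(G) = 3 (lower bound: χ ≥ ω).
The clique on [1, 8, 9] has size 3, forcing χ ≥ 3, and the coloring below uses 3 colors, so χ(G) = 3.
A valid 3-coloring: color 1: [1, 3, 10]; color 2: [2, 7, 8]; color 3: [4, 5, 6, 9].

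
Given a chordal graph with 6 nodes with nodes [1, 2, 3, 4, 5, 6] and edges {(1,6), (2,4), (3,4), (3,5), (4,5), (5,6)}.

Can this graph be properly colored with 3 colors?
A valid 3-coloring: color 1: [4, 6]; color 2: [1, 2, 5]; color 3: [3].
(χ(G) = 3 ≤ 3.)

Yes, G is 3-colorable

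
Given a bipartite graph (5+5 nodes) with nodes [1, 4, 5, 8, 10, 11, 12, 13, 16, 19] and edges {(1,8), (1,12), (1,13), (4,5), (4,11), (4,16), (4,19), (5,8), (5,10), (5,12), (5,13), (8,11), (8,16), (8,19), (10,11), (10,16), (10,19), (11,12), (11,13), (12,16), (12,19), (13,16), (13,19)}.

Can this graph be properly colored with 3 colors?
A valid 3-coloring: color 1: [1, 5, 11, 16, 19]; color 2: [4, 8, 10, 12, 13].
(χ(G) = 2 ≤ 3.)

Yes, G is 3-colorable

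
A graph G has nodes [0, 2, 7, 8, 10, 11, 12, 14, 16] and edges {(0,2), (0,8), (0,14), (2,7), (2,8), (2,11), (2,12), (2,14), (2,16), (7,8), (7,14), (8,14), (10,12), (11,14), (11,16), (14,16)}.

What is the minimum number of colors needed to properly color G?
χ(G) = 4

Clique number ω(G) = 4 (lower bound: χ ≥ ω).
The clique on [0, 2, 8, 14] has size 4, forcing χ ≥ 4, and the coloring below uses 4 colors, so χ(G) = 4.
A valid 4-coloring: color 1: [2, 10]; color 2: [12, 14]; color 3: [8, 16]; color 4: [0, 7, 11].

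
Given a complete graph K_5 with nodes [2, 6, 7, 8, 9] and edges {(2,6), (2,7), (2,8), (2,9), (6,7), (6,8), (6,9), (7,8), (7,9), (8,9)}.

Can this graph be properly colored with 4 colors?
No, G is not 4-colorable

The clique on vertices [2, 6, 7, 8, 9] has size 5 > 4, so it alone needs 5 colors.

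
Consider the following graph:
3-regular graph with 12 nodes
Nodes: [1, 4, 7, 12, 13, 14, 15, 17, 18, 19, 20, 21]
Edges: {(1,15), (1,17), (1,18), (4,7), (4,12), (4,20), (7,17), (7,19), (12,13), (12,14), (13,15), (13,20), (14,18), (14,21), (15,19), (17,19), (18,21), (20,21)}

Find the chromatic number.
χ(G) = 3

Clique number ω(G) = 3 (lower bound: χ ≥ ω).
The clique on [7, 17, 19] has size 3, forcing χ ≥ 3, and the coloring below uses 3 colors, so χ(G) = 3.
A valid 3-coloring: color 1: [7, 12, 15, 18, 20]; color 2: [1, 4, 13, 19, 21]; color 3: [14, 17].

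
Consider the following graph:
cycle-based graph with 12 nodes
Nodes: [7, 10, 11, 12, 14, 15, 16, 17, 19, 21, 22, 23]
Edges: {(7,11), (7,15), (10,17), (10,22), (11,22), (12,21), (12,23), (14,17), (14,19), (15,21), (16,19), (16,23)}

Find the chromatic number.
χ(G) = 2

Clique number ω(G) = 2 (lower bound: χ ≥ ω).
The graph is bipartite (no odd cycle), so 2 colors suffice: χ(G) = 2.
A valid 2-coloring: color 1: [10, 11, 12, 14, 15, 16]; color 2: [7, 17, 19, 21, 22, 23].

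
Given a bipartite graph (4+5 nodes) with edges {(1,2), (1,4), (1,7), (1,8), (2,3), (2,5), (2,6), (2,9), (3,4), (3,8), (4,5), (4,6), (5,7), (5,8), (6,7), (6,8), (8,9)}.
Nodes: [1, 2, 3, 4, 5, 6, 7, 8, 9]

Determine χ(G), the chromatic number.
Clique number ω(G) = 2 (lower bound: χ ≥ ω).
The graph is bipartite (no odd cycle), so 2 colors suffice: χ(G) = 2.
A valid 2-coloring: color 1: [2, 4, 7, 8]; color 2: [1, 3, 5, 6, 9].

χ(G) = 2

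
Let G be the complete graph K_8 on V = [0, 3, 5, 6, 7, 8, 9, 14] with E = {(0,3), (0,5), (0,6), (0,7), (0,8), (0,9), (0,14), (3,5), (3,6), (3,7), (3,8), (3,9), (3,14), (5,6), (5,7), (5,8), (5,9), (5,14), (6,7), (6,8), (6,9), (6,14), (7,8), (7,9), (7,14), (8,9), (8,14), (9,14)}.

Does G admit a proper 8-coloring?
Yes, G is 8-colorable

A valid 8-coloring: color 1: [8]; color 2: [14]; color 3: [9]; color 4: [6]; color 5: [3]; color 6: [5]; color 7: [7]; color 8: [0].
(χ(G) = 8 ≤ 8.)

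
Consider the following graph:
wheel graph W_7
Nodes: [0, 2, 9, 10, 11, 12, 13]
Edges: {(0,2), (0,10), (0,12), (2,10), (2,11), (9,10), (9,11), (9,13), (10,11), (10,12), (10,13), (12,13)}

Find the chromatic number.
χ(G) = 3

Clique number ω(G) = 3 (lower bound: χ ≥ ω).
The clique on [0, 2, 10] has size 3, forcing χ ≥ 3, and the coloring below uses 3 colors, so χ(G) = 3.
A valid 3-coloring: color 1: [10]; color 2: [0, 11, 13]; color 3: [2, 9, 12].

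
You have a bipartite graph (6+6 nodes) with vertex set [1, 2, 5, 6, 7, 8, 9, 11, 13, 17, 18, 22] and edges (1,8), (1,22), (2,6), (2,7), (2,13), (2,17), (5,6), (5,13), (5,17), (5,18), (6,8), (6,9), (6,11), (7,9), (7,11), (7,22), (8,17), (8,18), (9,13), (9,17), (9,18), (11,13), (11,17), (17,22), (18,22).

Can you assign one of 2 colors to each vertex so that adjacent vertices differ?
A valid 2-coloring: color 1: [1, 6, 7, 13, 17, 18]; color 2: [2, 5, 8, 9, 11, 22].
(χ(G) = 2 ≤ 2.)

Yes, G is 2-colorable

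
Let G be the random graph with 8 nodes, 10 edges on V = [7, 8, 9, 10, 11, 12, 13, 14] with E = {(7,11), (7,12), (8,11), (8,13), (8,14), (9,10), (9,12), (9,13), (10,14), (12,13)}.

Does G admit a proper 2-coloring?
The clique on vertices [9, 12, 13] has size 3 > 2, so it alone needs 3 colors.

No, G is not 2-colorable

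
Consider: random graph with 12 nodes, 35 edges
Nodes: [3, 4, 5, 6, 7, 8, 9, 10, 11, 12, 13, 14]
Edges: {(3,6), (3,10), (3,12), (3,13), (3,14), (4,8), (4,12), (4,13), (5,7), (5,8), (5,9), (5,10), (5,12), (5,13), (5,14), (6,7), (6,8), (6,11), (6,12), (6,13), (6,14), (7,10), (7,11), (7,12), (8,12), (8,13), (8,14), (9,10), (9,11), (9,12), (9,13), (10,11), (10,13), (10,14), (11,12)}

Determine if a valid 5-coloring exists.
Yes, G is 5-colorable

A valid 5-coloring: color 1: [12, 13, 14]; color 2: [4, 5, 6]; color 3: [8, 10]; color 4: [3, 11]; color 5: [7, 9].
(χ(G) = 4 ≤ 5.)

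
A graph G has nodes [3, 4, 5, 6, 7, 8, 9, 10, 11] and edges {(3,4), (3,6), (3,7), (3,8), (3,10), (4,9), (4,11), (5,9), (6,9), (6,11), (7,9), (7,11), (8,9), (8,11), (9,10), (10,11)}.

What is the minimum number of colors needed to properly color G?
Clique number ω(G) = 2 (lower bound: χ ≥ ω).
The graph is bipartite (no odd cycle), so 2 colors suffice: χ(G) = 2.
A valid 2-coloring: color 1: [3, 9, 11]; color 2: [4, 5, 6, 7, 8, 10].

χ(G) = 2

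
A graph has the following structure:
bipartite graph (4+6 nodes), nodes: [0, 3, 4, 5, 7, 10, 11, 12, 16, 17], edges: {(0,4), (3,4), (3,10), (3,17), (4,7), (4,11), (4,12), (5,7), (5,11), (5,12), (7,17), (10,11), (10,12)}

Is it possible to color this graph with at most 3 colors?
A valid 3-coloring: color 1: [4, 5, 10, 16, 17]; color 2: [0, 3, 7, 11, 12].
(χ(G) = 2 ≤ 3.)

Yes, G is 3-colorable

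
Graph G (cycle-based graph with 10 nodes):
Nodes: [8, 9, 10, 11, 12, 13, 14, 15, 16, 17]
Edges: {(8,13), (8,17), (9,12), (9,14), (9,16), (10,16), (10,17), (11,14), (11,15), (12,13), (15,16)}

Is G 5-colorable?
A valid 5-coloring: color 1: [11, 13, 16, 17]; color 2: [8, 9, 10, 15]; color 3: [12, 14].
(χ(G) = 3 ≤ 5.)

Yes, G is 5-colorable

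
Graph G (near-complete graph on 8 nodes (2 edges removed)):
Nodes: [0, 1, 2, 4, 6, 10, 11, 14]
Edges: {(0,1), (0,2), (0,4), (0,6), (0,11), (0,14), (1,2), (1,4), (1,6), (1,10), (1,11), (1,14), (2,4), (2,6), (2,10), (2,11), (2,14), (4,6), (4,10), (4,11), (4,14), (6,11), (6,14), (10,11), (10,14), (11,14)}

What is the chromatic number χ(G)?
Clique number ω(G) = 7 (lower bound: χ ≥ ω).
The clique on [0, 1, 2, 4, 6, 11, 14] has size 7, forcing χ ≥ 7, and the coloring below uses 7 colors, so χ(G) = 7.
A valid 7-coloring: color 1: [14]; color 2: [11]; color 3: [1]; color 4: [2]; color 5: [4]; color 6: [6, 10]; color 7: [0].

χ(G) = 7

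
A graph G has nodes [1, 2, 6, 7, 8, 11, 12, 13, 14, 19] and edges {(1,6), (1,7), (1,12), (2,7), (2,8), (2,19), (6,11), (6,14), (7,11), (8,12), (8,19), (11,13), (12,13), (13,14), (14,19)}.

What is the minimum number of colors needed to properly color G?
Clique number ω(G) = 3 (lower bound: χ ≥ ω).
The clique on [2, 8, 19] has size 3, forcing χ ≥ 3, and the coloring below uses 3 colors, so χ(G) = 3.
A valid 3-coloring: color 1: [1, 2, 11, 14]; color 2: [6, 7, 8, 13]; color 3: [12, 19].

χ(G) = 3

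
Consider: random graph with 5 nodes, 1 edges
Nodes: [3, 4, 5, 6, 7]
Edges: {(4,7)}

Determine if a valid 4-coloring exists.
A valid 4-coloring: color 1: [3, 5, 6, 7]; color 2: [4].
(χ(G) = 2 ≤ 4.)

Yes, G is 4-colorable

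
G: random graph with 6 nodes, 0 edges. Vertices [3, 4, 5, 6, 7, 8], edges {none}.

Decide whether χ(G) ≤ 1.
Yes, G is 1-colorable

A valid 1-coloring: color 1: [3, 4, 5, 6, 7, 8].
(χ(G) = 1 ≤ 1.)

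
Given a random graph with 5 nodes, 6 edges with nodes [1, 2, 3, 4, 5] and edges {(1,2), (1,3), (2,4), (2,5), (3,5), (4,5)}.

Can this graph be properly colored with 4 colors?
Yes, G is 4-colorable

A valid 4-coloring: color 1: [2, 3]; color 2: [1, 5]; color 3: [4].
(χ(G) = 3 ≤ 4.)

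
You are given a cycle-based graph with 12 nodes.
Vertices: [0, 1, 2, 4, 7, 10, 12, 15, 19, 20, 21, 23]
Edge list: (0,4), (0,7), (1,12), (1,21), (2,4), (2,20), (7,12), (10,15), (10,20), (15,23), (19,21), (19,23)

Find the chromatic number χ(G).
χ(G) = 2

Clique number ω(G) = 2 (lower bound: χ ≥ ω).
The graph is bipartite (no odd cycle), so 2 colors suffice: χ(G) = 2.
A valid 2-coloring: color 1: [1, 4, 7, 15, 19, 20]; color 2: [0, 2, 10, 12, 21, 23].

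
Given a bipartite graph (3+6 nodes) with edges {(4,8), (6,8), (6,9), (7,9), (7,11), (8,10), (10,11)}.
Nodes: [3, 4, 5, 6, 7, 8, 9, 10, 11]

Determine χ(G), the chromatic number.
Clique number ω(G) = 2 (lower bound: χ ≥ ω).
The graph is bipartite (no odd cycle), so 2 colors suffice: χ(G) = 2.
A valid 2-coloring: color 1: [3, 5, 8, 9, 11]; color 2: [4, 6, 7, 10].

χ(G) = 2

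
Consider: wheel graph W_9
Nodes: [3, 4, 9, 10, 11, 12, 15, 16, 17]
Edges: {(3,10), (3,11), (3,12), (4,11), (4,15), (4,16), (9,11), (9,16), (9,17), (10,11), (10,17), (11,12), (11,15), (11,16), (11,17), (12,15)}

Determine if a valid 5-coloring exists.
A valid 5-coloring: color 1: [11]; color 2: [3, 15, 16, 17]; color 3: [4, 9, 10, 12].
(χ(G) = 3 ≤ 5.)

Yes, G is 5-colorable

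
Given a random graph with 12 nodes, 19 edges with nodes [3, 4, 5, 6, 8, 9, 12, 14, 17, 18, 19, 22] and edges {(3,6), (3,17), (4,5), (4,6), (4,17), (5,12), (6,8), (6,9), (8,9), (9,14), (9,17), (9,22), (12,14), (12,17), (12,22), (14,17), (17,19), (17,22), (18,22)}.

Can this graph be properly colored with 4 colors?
A valid 4-coloring: color 1: [5, 6, 17, 18]; color 2: [3, 4, 9, 12, 19]; color 3: [8, 14, 22].
(χ(G) = 3 ≤ 4.)

Yes, G is 4-colorable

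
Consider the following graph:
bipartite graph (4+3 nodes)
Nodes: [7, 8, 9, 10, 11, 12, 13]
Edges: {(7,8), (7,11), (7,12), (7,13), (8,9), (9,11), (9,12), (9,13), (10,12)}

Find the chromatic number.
χ(G) = 2

Clique number ω(G) = 2 (lower bound: χ ≥ ω).
The graph is bipartite (no odd cycle), so 2 colors suffice: χ(G) = 2.
A valid 2-coloring: color 1: [7, 9, 10]; color 2: [8, 11, 12, 13].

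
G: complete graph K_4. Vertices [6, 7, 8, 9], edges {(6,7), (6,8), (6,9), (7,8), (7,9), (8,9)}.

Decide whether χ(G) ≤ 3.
The clique on vertices [6, 7, 8, 9] has size 4 > 3, so it alone needs 4 colors.

No, G is not 3-colorable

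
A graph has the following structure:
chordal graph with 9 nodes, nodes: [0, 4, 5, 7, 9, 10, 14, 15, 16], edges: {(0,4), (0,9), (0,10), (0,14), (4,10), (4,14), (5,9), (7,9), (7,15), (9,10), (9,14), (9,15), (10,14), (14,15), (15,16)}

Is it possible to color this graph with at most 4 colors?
Yes, G is 4-colorable

A valid 4-coloring: color 1: [4, 9, 16]; color 2: [5, 7, 14]; color 3: [0, 15]; color 4: [10].
(χ(G) = 4 ≤ 4.)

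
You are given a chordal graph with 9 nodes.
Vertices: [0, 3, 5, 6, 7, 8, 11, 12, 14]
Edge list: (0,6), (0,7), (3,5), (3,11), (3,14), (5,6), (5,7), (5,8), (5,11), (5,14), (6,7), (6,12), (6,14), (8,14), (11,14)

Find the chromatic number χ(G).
χ(G) = 4

Clique number ω(G) = 4 (lower bound: χ ≥ ω).
The clique on [3, 5, 11, 14] has size 4, forcing χ ≥ 4, and the coloring below uses 4 colors, so χ(G) = 4.
A valid 4-coloring: color 1: [0, 5, 12]; color 2: [7, 14]; color 3: [3, 6, 8]; color 4: [11].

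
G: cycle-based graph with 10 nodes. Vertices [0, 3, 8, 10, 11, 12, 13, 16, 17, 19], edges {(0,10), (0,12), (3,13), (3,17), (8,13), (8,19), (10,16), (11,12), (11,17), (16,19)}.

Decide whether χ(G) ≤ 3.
A valid 3-coloring: color 1: [10, 12, 13, 17, 19]; color 2: [0, 3, 8, 11, 16].
(χ(G) = 2 ≤ 3.)

Yes, G is 3-colorable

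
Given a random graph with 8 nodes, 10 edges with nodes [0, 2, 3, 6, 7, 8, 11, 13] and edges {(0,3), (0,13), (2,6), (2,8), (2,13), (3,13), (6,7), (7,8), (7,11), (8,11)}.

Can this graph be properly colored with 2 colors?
The clique on vertices [0, 3, 13] has size 3 > 2, so it alone needs 3 colors.

No, G is not 2-colorable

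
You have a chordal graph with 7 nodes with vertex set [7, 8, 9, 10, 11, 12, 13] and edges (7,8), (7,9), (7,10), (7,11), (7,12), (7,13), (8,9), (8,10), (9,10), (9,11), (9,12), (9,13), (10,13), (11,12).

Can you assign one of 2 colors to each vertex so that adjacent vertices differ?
The clique on vertices [7, 8, 9, 10] has size 4 > 2, so it alone needs 4 colors.

No, G is not 2-colorable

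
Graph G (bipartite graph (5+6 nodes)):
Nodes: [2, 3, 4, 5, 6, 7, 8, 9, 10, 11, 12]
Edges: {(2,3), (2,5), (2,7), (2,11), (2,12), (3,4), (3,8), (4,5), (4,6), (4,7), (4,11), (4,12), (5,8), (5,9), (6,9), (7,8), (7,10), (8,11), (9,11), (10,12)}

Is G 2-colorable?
A valid 2-coloring: color 1: [2, 4, 8, 9, 10]; color 2: [3, 5, 6, 7, 11, 12].
(χ(G) = 2 ≤ 2.)

Yes, G is 2-colorable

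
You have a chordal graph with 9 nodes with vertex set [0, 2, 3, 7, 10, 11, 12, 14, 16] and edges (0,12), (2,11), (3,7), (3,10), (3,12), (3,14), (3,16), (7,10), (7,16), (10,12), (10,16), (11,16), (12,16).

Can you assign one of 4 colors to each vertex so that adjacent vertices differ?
Yes, G is 4-colorable

A valid 4-coloring: color 1: [0, 3, 11]; color 2: [2, 14, 16]; color 3: [7, 12]; color 4: [10].
(χ(G) = 4 ≤ 4.)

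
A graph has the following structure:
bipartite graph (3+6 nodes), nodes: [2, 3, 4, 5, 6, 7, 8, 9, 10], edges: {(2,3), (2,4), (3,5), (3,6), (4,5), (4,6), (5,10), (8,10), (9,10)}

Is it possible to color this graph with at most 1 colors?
Edge (2,3) forces its endpoints to differ, so 1 color is not enough.

No, G is not 1-colorable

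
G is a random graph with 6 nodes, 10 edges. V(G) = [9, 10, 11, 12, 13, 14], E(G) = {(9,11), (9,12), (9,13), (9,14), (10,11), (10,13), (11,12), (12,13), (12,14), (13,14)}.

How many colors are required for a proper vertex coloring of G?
Clique number ω(G) = 4 (lower bound: χ ≥ ω).
The clique on [9, 12, 13, 14] has size 4, forcing χ ≥ 4, and the coloring below uses 4 colors, so χ(G) = 4.
A valid 4-coloring: color 1: [10, 12]; color 2: [9]; color 3: [11, 13]; color 4: [14].

χ(G) = 4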